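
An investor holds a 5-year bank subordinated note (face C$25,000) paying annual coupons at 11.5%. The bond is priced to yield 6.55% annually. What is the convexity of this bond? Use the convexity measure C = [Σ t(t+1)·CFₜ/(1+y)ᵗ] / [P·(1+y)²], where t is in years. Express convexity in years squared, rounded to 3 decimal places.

20.538

With y = 0.0655:
  t   CF        PV=CF/(1+0.0655)^t    t·PV        t(t+1)·PV
  1     2,875.00     2,698.2637     2,698.2637       5,396.5275
  2     2,875.00     2,532.3920     5,064.7841      15,194.3523
  3     2,875.00     2,376.7171     7,130.1512      28,520.6049
  4     2,875.00     2,230.6120     8,922.4480      44,612.2399
  5    27,875.00    20,297.7363   101,488.6814     608,932.0887
  Σ                 30,135.7211   125,304.3285     702,655.8132
P = 30,135.7211.
Convexity = Σ t(t+1)·PV / [P·(1+y)²] = 702,655.8132 / (30,135.7211 × 1.135290) = 20.53781.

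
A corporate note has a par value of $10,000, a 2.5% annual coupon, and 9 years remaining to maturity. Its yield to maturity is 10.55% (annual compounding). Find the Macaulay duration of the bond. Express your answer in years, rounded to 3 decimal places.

Periodic yield y = 0.1055. Discount each cash flow and weight by its year:
  t   CF        PV=CF/(1+0.1055)^t    t·PV
  1       250.00       226.1420       226.1420
  2       250.00       204.5608       409.1217
  3       250.00       185.0392       555.1176
  4       250.00       167.3806       669.5222
  5       250.00       151.4071       757.0356
  6       250.00       136.9580       821.7482
  7       250.00       123.8879       867.2151
  8       250.00       112.0650       896.5201
  9    10,250.00     4,156.1876    37,405.6885
  Σ                  5,463.6283    42,608.1110
Price P = Σ PV = 5,463.6283.
Macaulay duration = Σ(t·PV) / P = 42,608.1110 / 5,463.6283 = 7.79850 years.

7.799 years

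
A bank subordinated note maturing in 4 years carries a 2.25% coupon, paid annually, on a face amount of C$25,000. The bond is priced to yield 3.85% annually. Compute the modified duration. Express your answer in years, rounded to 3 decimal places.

Periodic yield y = 0.0385. First find Macaulay duration:
  t   CF        PV=CF/(1+0.0385)^t    t·PV
  1       562.50       541.6466       541.6466
  2       562.50       521.5663     1,043.1326
  3       562.50       502.2304     1,506.6913
  4    25,562.50    21,977.4511    87,909.8043
  Σ                 23,542.8944    91,001.2748
P = 23,542.8944; Macaulay duration = 91,001.2748 / 23,542.8944 = 3.86534 years.
Modified duration = D_Mac / (1 + y) = 3.86534 / 1.0385 = 3.72204 years.

3.722 years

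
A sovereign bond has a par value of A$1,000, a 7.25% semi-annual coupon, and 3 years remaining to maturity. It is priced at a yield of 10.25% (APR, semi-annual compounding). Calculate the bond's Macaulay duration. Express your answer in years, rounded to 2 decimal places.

Periodic yield y = 0.05125. Discount each cash flow and weight by its period:
  t   CF        PV=CF/(1+0.05125)^t    t·PV
  1        36.25        34.4828        34.4828
  2        36.25        32.8017        65.6033
  3        36.25        31.2025        93.6076
  4        36.25        29.6814       118.7255
  5        36.25        28.2344       141.1718
  6     1,036.25       767.7653     4,606.5919
  Σ                    924.1680     5,060.1829
Price P = Σ PV = 924.1680.
Macaulay duration = Σ(t·PV) / P = 5,060.1829 / 924.1680 = 5.47539 half-year periods.
In years: 5.47539 / 2 = 2.73770 years.

2.74 years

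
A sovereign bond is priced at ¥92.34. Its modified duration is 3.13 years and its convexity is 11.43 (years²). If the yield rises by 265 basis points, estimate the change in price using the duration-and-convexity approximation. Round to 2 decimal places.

Duration effect: -D_mod·Δy = -3.13 × (+0.0265) = -0.082945
Convexity effect: ½·C·(Δy)² = 0.5 × 11.43 × (0.0265)² = +0.00401335875
ΔP/P ≈ -0.082945 + 0.00401335875 = -0.07893164125
ΔP ≈ 92.34 × (-0.07893164125) = -7.288547753025.

-¥7.29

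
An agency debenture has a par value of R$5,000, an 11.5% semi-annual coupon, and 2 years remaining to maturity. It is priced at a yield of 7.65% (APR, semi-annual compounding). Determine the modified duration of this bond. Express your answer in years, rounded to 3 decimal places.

Periodic yield y = 0.03825. First find Macaulay duration:
  t   CF        PV=CF/(1+0.03825)^t    t·PV
  1       287.50       276.9083       276.9083
  2       287.50       266.7067       533.4135
  3       287.50       256.8810       770.6431
  4     5,287.50     4,550.3271    18,201.3086
  Σ                  5,350.8232    19,782.2734
P = 5,350.8232; Macaulay duration = 19,782.2734 / 5,350.8232 = 3.69705 half-year periods = 1.84853 years.
Modified duration = D_Mac / (1 + y) = 1.84853 / 1.03825 = 1.78042 years.

1.780 years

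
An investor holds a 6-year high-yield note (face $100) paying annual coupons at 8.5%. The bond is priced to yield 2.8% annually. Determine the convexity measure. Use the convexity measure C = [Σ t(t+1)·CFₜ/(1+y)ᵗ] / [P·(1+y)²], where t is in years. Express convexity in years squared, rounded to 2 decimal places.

With y = 0.028:
  t   CF        PV=CF/(1+0.028)^t    t·PV        t(t+1)·PV
  1         8.50         8.2685         8.2685          16.5370
  2         8.50         8.0433        16.0865          48.2596
  3         8.50         7.8242        23.4726          93.8903
  4         8.50         7.6111        30.4443         152.2217
  5         8.50         7.4038        37.0189         222.1133
  6       108.50        91.9329       551.5975       3,861.1826
  Σ                    131.0837       666.8883       4,394.2045
P = 131.0837.
Convexity = Σ t(t+1)·PV / [P·(1+y)²] = 4,394.2045 / (131.0837 × 1.056784) = 31.72088.

31.72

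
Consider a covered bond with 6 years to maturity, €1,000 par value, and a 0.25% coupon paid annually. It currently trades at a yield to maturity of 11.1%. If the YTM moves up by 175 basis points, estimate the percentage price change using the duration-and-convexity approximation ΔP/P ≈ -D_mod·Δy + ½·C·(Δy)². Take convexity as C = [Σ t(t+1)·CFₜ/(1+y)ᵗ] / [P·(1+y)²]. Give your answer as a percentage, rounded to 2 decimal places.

-8.85%

With y = 0.111:
  t   CF        PV=CF/(1+0.111)^t    t·PV        t(t+1)·PV
  1         2.50         2.2502         2.2502           4.5005
  2         2.50         2.0254         4.0508          12.1524
  3         2.50         1.8230         5.4691          21.8766
  4         2.50         1.6409         6.5636          32.8181
  5         2.50         1.4770         7.3848          44.3089
  6     1,002.50       533.0894     3,198.5363      22,389.7538
  Σ                    542.3059     3,224.2549      22,505.4103
P = 542.3059; D_Mac = 5.94545 yrs; D_mod = 5.35144 yrs; C = 33.62130.
Duration effect: -5.35144 × (+0.0175) = -0.093650
Convexity effect: 0.5 × 33.62130 × (0.0175)² = +0.0051483
ΔP/P ≈ -0.093650 + 0.0051483 = -0.088502 = -8.8502%.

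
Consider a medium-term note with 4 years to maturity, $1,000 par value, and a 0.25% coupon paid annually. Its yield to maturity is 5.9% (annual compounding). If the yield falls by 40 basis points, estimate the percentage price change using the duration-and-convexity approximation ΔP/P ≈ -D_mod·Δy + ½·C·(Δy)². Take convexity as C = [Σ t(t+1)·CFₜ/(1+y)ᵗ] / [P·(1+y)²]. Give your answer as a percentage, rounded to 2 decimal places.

With y = 0.059:
  t   CF        PV=CF/(1+0.059)^t    t·PV        t(t+1)·PV
  1         2.50         2.3607         2.3607           4.7214
  2         2.50         2.2292         4.4584          13.3752
  3         2.50         2.1050         6.3150          25.2600
  4     1,002.50       797.0775     3,188.3099      15,941.5497
  Σ                    803.7724     3,201.4440      15,984.9063
P = 803.7724; D_Mac = 3.98302 yrs; D_mod = 3.76112 yrs; C = 17.73312.
Duration effect: -3.76112 × (-0.004) = +0.015044
Convexity effect: 0.5 × 17.73312 × (-0.004)² = +0.0001419
ΔP/P ≈ +0.015044 + 0.0001419 = +0.015186 = +1.5186%.

+1.52%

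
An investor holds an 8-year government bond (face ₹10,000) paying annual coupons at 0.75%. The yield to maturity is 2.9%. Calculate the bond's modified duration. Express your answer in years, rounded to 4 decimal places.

Periodic yield y = 0.029. First find Macaulay duration:
  t   CF        PV=CF/(1+0.029)^t    t·PV
  1        75.00        72.8863        72.8863
  2        75.00        70.8322       141.6643
  3        75.00        68.8359       206.5078
  4        75.00        66.8959       267.5838
  5        75.00        65.0106       325.0532
  6        75.00        63.1785       379.0707
  7        75.00        61.3979       429.7854
  8    10,075.00     8,015.3420    64,122.7359
  Σ                  8,484.3793    65,945.2873
P = 8,484.3793; Macaulay duration = 65,945.2873 / 8,484.3793 = 7.77255 years.
Modified duration = D_Mac / (1 + y) = 7.77255 / 1.029 = 7.55350 years.

7.5535 years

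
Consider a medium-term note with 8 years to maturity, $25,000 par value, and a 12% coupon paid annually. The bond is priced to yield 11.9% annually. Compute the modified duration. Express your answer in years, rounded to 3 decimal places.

4.978 years

Periodic yield y = 0.119. First find Macaulay duration:
  t   CF        PV=CF/(1+0.119)^t    t·PV
  1     3,000.00     2,680.9651     2,680.9651
  2     3,000.00     2,395.8580     4,791.7161
  3     3,000.00     2,141.0706     6,423.2119
  4     3,000.00     1,913.3786     7,653.5143
  5     3,000.00     1,709.9004     8,549.5022
  6     3,000.00     1,528.0612     9,168.3669
  7     3,000.00     1,365.5596     9,558.9170
  8    28,000.00    11,389.8325    91,118.6604
  Σ                 25,124.6261   139,944.8539
P = 25,124.6261; Macaulay duration = 139,944.8539 / 25,124.6261 = 5.57003 years.
Modified duration = D_Mac / (1 + y) = 5.57003 / 1.119 = 4.97768 years.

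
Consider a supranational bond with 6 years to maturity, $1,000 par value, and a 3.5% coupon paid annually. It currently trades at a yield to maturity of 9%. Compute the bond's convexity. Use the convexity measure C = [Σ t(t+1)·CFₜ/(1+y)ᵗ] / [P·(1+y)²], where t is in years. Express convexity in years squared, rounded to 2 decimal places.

With y = 0.09:
  t   CF        PV=CF/(1+0.09)^t    t·PV        t(t+1)·PV
  1        35.00        32.1101        32.1101          64.2202
  2        35.00        29.4588        58.9176         176.7528
  3        35.00        27.0264        81.0793         324.3171
  4        35.00        24.7949        99.1795         495.8976
  5        35.00        22.7476       113.7380         682.4280
  6     1,035.00       617.1367     3,702.8201      25,919.7407
  Σ                    753.2745     4,087.8446      27,663.3563
P = 753.2745.
Convexity = Σ t(t+1)·PV / [P·(1+y)²] = 27,663.3563 / (753.2745 × 1.188100) = 30.90997.

30.91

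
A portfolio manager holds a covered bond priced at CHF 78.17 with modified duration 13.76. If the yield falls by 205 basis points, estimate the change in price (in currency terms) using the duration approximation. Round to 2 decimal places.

+CHF 22.05

Duration approximation: ΔP/P ≈ -D_mod · Δy = -13.76 × (-0.0205) = +0.282080.
ΔP ≈ 78.17 × (+0.282080) = +22.0501936.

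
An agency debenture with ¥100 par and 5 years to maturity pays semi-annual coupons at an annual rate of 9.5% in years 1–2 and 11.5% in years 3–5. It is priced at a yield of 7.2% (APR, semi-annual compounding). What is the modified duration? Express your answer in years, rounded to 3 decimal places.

3.979 years

Periodic yield y = 0.036. First find Macaulay duration:
  t   CF        PV=CF/(1+0.036)^t    t·PV
  1         4.75         4.5849         4.5849
  2         4.75         4.4256         8.8512
  3         4.75         4.2718        12.8155
  4         4.75         4.1234        16.4936
  5         5.75         4.8180        24.0901
  6         5.75         4.6506        27.9036
  7         5.75         4.4890        31.4230
  8         5.75         4.3330        34.6641
  9         5.75         4.1824        37.6420
  10      105.75        74.2477       742.4767
  Σ                    114.1265       940.9448
P = 114.1265; Macaulay duration = 940.9448 / 114.1265 = 8.24475 half-year periods = 4.12237 years.
Modified duration = D_Mac / (1 + y) = 4.12237 / 1.036 = 3.97913 years.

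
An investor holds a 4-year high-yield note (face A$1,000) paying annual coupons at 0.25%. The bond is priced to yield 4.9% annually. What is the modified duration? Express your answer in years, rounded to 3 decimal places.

3.797 years

Periodic yield y = 0.049. First find Macaulay duration:
  t   CF        PV=CF/(1+0.049)^t    t·PV
  1         2.50         2.3832         2.3832
  2         2.50         2.2719         4.5438
  3         2.50         2.1658         6.4973
  4     1,002.50       827.9087     3,311.6347
  Σ                    834.7296     3,325.0590
P = 834.7296; Macaulay duration = 3,325.0590 / 834.7296 = 3.98340 years.
Modified duration = D_Mac / (1 + y) = 3.98340 / 1.049 = 3.79733 years.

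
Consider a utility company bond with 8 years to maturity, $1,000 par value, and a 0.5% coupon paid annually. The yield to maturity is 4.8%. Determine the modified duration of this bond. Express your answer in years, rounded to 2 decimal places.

Periodic yield y = 0.048. First find Macaulay duration:
  t   CF        PV=CF/(1+0.048)^t    t·PV
  1         5.00         4.7710         4.7710
  2         5.00         4.5525         9.1049
  3         5.00         4.3440        13.0319
  4         5.00         4.1450        16.5800
  5         5.00         3.9552        19.7758
  6         5.00         3.7740        22.6440
  7         5.00         3.6011        25.2080
  8     1,005.00       690.6783     5,525.4263
  Σ                    719.8210     5,636.5419
P = 719.8210; Macaulay duration = 5,636.5419 / 719.8210 = 7.83048 years.
Modified duration = D_Mac / (1 + y) = 7.83048 / 1.048 = 7.47183 years.

7.47 years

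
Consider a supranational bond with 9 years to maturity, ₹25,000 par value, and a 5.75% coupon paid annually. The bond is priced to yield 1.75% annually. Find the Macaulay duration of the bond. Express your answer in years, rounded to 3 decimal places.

7.531 years

Periodic yield y = 0.0175. Discount each cash flow and weight by its year:
  t   CF        PV=CF/(1+0.0175)^t    t·PV
  1     1,437.50     1,412.7764     1,412.7764
  2     1,437.50     1,388.4780     2,776.9561
  3     1,437.50     1,364.5976     4,093.7928
  4     1,437.50     1,341.1279     5,364.5114
  5     1,437.50     1,318.0618     6,590.3089
  6     1,437.50     1,295.3924     7,772.3544
  7     1,437.50     1,273.1129     8,911.7905
  8     1,437.50     1,251.2166    10,009.7331
  9    26,437.50    22,615.7307   203,541.5761
  Σ                 33,260.4943   250,473.7996
Price P = Σ PV = 33,260.4943.
Macaulay duration = Σ(t·PV) / P = 250,473.7996 / 33,260.4943 = 7.53067 years.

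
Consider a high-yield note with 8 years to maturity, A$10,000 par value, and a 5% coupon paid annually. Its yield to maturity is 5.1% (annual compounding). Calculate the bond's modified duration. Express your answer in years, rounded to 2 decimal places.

Periodic yield y = 0.051. First find Macaulay duration:
  t   CF        PV=CF/(1+0.051)^t    t·PV
  1       500.00       475.7374       475.7374
  2       500.00       452.6521       905.3043
  3       500.00       430.6871     1,292.0613
  4       500.00       409.7879     1,639.1516
  5       500.00       389.9029     1,949.5143
  6       500.00       370.9827     2,225.8965
  7       500.00       352.9807     2,470.8651
  8    10,500.00     7,052.8975    56,423.1798
  Σ                  9,935.6283    67,381.7102
P = 9,935.6283; Macaulay duration = 67,381.7102 / 9,935.6283 = 6.78183 years.
Modified duration = D_Mac / (1 + y) = 6.78183 / 1.051 = 6.45274 years.

6.45 years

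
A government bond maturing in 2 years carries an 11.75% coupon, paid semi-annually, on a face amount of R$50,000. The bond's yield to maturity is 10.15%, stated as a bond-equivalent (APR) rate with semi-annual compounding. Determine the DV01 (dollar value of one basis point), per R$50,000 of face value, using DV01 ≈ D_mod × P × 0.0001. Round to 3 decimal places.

Periodic yield y = 0.05075.
  t   CF        PV=CF/(1+0.05075)^t    t·PV
  1     2,937.50     2,795.6222     2,795.6222
  2     2,937.50     2,660.5969     5,321.1938
  3     2,937.50     2,532.0932     7,596.2795
  4    52,937.50    43,427.6004   173,710.4016
  Σ                 51,415.9126   189,423.4970
P = 51,415.9126; D_Mac = 3.68414 half-year periods = 1.84207 yrs; D_mod = 1.75310 yrs.
DV01 ≈ 1.75310 × 51,415.9126 × 0.0001 = 9.013728.

R$9.014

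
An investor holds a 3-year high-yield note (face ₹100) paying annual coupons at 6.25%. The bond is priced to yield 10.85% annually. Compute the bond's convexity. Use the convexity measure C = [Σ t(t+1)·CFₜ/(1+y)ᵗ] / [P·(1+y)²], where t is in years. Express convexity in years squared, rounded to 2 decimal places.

8.97

With y = 0.1085:
  t   CF        PV=CF/(1+0.1085)^t    t·PV        t(t+1)·PV
  1         6.25         5.6382         5.6382          11.2765
  2         6.25         5.0864        10.1728          30.5183
  3       106.25        78.0049       234.0147         936.0587
  Σ                     88.7295       249.8257         977.8535
P = 88.7295.
Convexity = Σ t(t+1)·PV / [P·(1+y)²] = 977.8535 / (88.7295 × 1.228772) = 8.96880.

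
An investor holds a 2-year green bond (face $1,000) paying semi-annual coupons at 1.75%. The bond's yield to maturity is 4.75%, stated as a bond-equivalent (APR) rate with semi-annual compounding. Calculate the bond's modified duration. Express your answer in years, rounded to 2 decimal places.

Periodic yield y = 0.02375. First find Macaulay duration:
  t   CF        PV=CF/(1+0.02375)^t    t·PV
  1         8.75         8.5470         8.5470
  2         8.75         8.3487        16.6975
  3         8.75         8.1550        24.4651
  4     1,008.75       918.3493     3,673.3971
  Σ                    943.4001     3,723.1067
P = 943.4001; Macaulay duration = 3,723.1067 / 943.4001 = 3.94648 half-year periods = 1.97324 years.
Modified duration = D_Mac / (1 + y) = 1.97324 / 1.02375 = 1.92746 years.

1.93 years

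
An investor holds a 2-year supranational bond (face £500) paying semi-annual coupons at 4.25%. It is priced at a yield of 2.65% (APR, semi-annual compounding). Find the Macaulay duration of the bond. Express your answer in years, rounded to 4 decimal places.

Periodic yield y = 0.01325. Discount each cash flow and weight by its period:
  t   CF        PV=CF/(1+0.01325)^t    t·PV
  1       10.625        10.4861        10.4861
  2       10.625        10.3489        20.6979
  3       10.625        10.2136        30.6408
  4      510.625       484.4351     1,937.7405
  Σ                    515.4837     1,999.5652
Price P = Σ PV = 515.4837.
Macaulay duration = Σ(t·PV) / P = 1,999.5652 / 515.4837 = 3.87901 half-year periods.
In years: 3.87901 / 2 = 1.93950 years.

1.9395 years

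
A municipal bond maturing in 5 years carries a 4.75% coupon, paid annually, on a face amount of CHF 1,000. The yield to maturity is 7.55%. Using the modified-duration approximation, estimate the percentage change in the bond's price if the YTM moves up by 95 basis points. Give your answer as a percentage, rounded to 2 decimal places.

-4.01%

Periodic yield y = 0.0755. Modified duration first:
  t   CF        PV=CF/(1+0.0755)^t    t·PV
  1        47.50        44.1655        44.1655
  2        47.50        41.0651        82.1302
  3        47.50        38.1823       114.5470
  4        47.50        35.5019       142.0077
  5     1,047.50       727.9507     3,639.7534
  Σ                    886.8655     4,022.6038
P = 886.8655; D_Mac = 4.53575 yrs; D_mod = 4.53575/(1+0.0755) = 4.21734 yrs.
ΔP/P ≈ -D_mod · Δy = -4.21734 × (+0.0095) = -0.040065 = -4.0065%.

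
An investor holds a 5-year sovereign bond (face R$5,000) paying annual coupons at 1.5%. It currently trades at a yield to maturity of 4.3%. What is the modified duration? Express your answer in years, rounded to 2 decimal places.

4.64 years

Periodic yield y = 0.043. First find Macaulay duration:
  t   CF        PV=CF/(1+0.043)^t    t·PV
  1        75.00        71.9080        71.9080
  2        75.00        68.9434       137.8868
  3        75.00        66.1010       198.3031
  4        75.00        63.3759       253.5035
  5     5,075.00     4,111.6345    20,558.1726
  Σ                  4,381.9628    21,219.7741
P = 4,381.9628; Macaulay duration = 21,219.7741 / 4,381.9628 = 4.84253 years.
Modified duration = D_Mac / (1 + y) = 4.84253 / 1.043 = 4.64288 years.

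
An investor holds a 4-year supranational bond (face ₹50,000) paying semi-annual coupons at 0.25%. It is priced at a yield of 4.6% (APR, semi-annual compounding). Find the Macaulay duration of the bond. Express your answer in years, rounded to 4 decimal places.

3.9806 years

Periodic yield y = 0.023. Discount each cash flow and weight by its period:
  t   CF        PV=CF/(1+0.023)^t    t·PV
  1        62.50        61.0948        61.0948
  2        62.50        59.7212       119.4425
  3        62.50        58.3785       175.1356
  4        62.50        57.0660       228.2640
  5        62.50        55.7830       278.9150
  6        62.50        54.5288       327.1730
  7        62.50        53.3029       373.1201
  8    50,062.50    41,735.6771   333,885.4168
  Σ                 42,135.5524   335,448.5618
Price P = Σ PV = 42,135.5524.
Macaulay duration = Σ(t·PV) / P = 335,448.5618 / 42,135.5524 = 7.96118 half-year periods.
In years: 7.96118 / 2 = 3.98059 years.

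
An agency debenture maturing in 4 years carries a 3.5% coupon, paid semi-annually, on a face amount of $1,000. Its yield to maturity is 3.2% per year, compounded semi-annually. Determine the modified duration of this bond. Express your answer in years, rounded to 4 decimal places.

3.7095 years

Periodic yield y = 0.016. First find Macaulay duration:
  t   CF        PV=CF/(1+0.016)^t    t·PV
  1        17.50        17.2244        17.2244
  2        17.50        16.9532        33.9063
  3        17.50        16.6862        50.0585
  4        17.50        16.4234        65.6936
  5        17.50        16.1648        80.8238
  6        17.50        15.9102        95.4612
  7        17.50        15.6597       109.6176
  8     1,017.50       896.1583     7,169.2668
  Σ                  1,011.1801     7,622.0523
P = 1,011.1801; Macaulay duration = 7,622.0523 / 1,011.1801 = 7.53778 half-year periods = 3.76889 years.
Modified duration = D_Mac / (1 + y) = 3.76889 / 1.016 = 3.70954 years.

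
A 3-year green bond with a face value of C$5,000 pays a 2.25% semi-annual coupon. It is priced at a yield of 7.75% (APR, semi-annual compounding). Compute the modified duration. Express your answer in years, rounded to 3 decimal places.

Periodic yield y = 0.03875. First find Macaulay duration:
  t   CF        PV=CF/(1+0.03875)^t    t·PV
  1        56.25        54.1516        54.1516
  2        56.25        52.1315       104.2631
  3        56.25        50.1868       150.5604
  4        56.25        48.3146       193.2584
  5        56.25        46.5122       232.5612
  6     5,056.25     4,024.9669    24,149.8017
  Σ                  4,276.2637    24,884.5964
P = 4,276.2637; Macaulay duration = 24,884.5964 / 4,276.2637 = 5.81924 half-year periods = 2.90962 years.
Modified duration = D_Mac / (1 + y) = 2.90962 / 1.03875 = 2.80108 years.

2.801 years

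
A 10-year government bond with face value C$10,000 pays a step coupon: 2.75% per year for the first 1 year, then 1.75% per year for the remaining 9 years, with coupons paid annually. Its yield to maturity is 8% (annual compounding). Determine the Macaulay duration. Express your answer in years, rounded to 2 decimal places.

Periodic yield y = 0.08. Discount each cash flow and weight by its year:
  t   CF        PV=CF/(1+0.08)^t    t·PV
  1       275.00       254.6296       254.6296
  2       175.00       150.0343       300.0686
  3       175.00       138.9206       416.7619
  4       175.00       128.6302       514.5209
  5       175.00       119.1021       595.5103
  6       175.00       110.2797       661.6781
  7       175.00       102.1108       714.7757
  8       175.00        94.5471       756.3764
  9       175.00        87.5436       787.8921
  10   10,175.00     4,712.9937    47,129.9374
  Σ                  5,898.7917    52,132.1512
Price P = Σ PV = 5,898.7917.
Macaulay duration = Σ(t·PV) / P = 52,132.1512 / 5,898.7917 = 8.83777 years.

8.84 years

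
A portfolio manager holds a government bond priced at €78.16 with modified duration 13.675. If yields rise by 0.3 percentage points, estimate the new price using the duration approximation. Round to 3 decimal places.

€74.953

Duration approximation: ΔP/P ≈ -D_mod · Δy = -13.675 × (+0.003) = -0.041025.
New price ≈ 78.16 × (1 - 0.041025) = 74.953486.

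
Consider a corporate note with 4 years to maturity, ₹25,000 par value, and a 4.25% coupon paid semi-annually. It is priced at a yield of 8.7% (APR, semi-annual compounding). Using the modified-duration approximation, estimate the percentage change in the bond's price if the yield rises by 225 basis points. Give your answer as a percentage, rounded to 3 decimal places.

-7.961%

Periodic yield y = 0.0435. Modified duration first:
  t   CF        PV=CF/(1+0.0435)^t    t·PV
  1       531.25       509.1040       509.1040
  2       531.25       487.8811       975.7623
  3       531.25       467.5430     1,402.6291
  4       531.25       448.0527     1,792.2109
  5       531.25       429.3749     2,146.8746
  6       531.25       411.4757     2,468.8544
  7       531.25       394.3227     2,760.2588
  8    25,531.25    18,160.6944   145,285.5554
  Σ                 21,308.4486   157,341.2495
P = 21,308.4486; D_Mac = 7.38398 half-year periods = 3.69199 yrs; D_mod = 3.69199/(1+0.0435) = 3.53809 yrs.
ΔP/P ≈ -D_mod · Δy = -3.53809 × (+0.0225) = -0.079607 = -7.9607%.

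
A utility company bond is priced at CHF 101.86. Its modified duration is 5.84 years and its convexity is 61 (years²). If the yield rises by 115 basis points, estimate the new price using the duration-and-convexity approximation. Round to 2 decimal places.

CHF 95.43

Duration effect: -D_mod·Δy = -5.84 × (+0.0115) = -0.067160
Convexity effect: ½·C·(Δy)² = 0.5 × 61 × (0.0115)² = +0.004033625
ΔP/P ≈ -0.067160 + 0.004033625 = -0.063126375
New price ≈ 101.86 × (1 - 0.063126375) = 95.4299474425.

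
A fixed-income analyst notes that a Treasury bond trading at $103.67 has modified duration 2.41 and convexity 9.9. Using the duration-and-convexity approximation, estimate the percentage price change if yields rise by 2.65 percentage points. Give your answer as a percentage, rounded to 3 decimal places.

-6.039%

Duration effect: -D_mod·Δy = -2.41 × (+0.0265) = -0.063865
Convexity effect: ½·C·(Δy)² = 0.5 × 9.9 × (0.0265)² = +0.0034761375
ΔP/P ≈ -0.063865 + 0.0034761375 = -0.0603888625
= -6.03888625%.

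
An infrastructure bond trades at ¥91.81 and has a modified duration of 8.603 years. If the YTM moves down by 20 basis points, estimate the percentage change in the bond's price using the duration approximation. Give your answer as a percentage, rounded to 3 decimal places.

+1.721%

Duration approximation: ΔP/P ≈ -D_mod · Δy = -8.603 × (-0.002) = +0.017206.
As a percentage: +1.7206%.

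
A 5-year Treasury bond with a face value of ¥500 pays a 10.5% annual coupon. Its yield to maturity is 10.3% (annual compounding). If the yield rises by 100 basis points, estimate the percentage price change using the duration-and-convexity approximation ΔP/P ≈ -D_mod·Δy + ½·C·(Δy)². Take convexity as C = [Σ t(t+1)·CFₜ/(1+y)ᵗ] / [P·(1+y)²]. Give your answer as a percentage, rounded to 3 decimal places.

With y = 0.103:
  t   CF        PV=CF/(1+0.103)^t    t·PV        t(t+1)·PV
  1        52.50        47.5975        47.5975          95.1949
  2        52.50        43.1527        86.3055         258.9164
  3        52.50        39.1231       117.3692         469.4767
  4        52.50        35.4697       141.8787         709.3936
  5       552.50       338.4190     1,692.0949      10,152.5696
  Σ                    503.7619     2,085.2457      11,685.5511
P = 503.7619; D_Mac = 4.13935 yrs; D_mod = 3.75281 yrs; C = 19.06658.
Duration effect: -3.75281 × (+0.01) = -0.037528
Convexity effect: 0.5 × 19.06658 × (0.01)² = +0.0009533
ΔP/P ≈ -0.037528 + 0.0009533 = -0.036575 = -3.6575%.

-3.657%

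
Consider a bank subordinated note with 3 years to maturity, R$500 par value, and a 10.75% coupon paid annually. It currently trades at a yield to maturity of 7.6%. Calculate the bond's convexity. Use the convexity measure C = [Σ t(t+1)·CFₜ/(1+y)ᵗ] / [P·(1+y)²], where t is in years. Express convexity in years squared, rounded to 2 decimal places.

9.12

With y = 0.076:
  t   CF        PV=CF/(1+0.076)^t    t·PV        t(t+1)·PV
  1        53.75        49.9535        49.9535          99.9071
  2        53.75        46.4252        92.8504         278.5513
  3       553.75       444.5053     1,333.5158       5,334.0634
  Σ                    540.8840     1,476.3198       5,712.5217
P = 540.8840.
Convexity = Σ t(t+1)·PV / [P·(1+y)²] = 5,712.5217 / (540.8840 × 1.157776) = 9.12219.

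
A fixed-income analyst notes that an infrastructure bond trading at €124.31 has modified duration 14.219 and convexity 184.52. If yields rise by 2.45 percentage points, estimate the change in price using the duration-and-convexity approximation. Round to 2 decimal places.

Duration effect: -D_mod·Δy = -14.219 × (+0.0245) = -0.3483655
Convexity effect: ½·C·(Δy)² = 0.5 × 184.52 × (0.0245)² = +0.055379065
ΔP/P ≈ -0.3483655 + 0.055379065 = -0.292986435
ΔP ≈ 124.31 × (-0.292986435) = -36.42114373485.

-€36.42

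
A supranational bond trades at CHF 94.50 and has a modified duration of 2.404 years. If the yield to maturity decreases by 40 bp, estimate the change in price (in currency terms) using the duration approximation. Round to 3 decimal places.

Duration approximation: ΔP/P ≈ -D_mod · Δy = -2.404 × (-0.004) = +0.009616.
ΔP ≈ 94.50 × (+0.009616) = +0.908712.

+CHF 0.909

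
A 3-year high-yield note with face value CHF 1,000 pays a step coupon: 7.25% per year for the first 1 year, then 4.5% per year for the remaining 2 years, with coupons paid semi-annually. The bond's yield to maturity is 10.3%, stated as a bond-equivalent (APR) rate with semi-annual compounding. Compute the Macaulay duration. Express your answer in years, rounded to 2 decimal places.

2.76 years

Periodic yield y = 0.0515. Discount each cash flow and weight by its period:
  t   CF        PV=CF/(1+0.0515)^t    t·PV
  1        36.25        34.4746        34.4746
  2        36.25        32.7861        65.5722
  3        22.50        19.3533        58.0599
  4        22.50        18.4054        73.6216
  5        22.50        17.5040        87.5198
  6     1,022.50       756.4978     4,538.9866
  Σ                    879.0211     4,858.2346
Price P = Σ PV = 879.0211.
Macaulay duration = Σ(t·PV) / P = 4,858.2346 / 879.0211 = 5.52687 half-year periods.
In years: 5.52687 / 2 = 2.76343 years.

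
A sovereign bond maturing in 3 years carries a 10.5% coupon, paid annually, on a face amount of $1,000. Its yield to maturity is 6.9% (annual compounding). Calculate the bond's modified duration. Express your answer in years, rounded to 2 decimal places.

Periodic yield y = 0.069. First find Macaulay duration:
  t   CF        PV=CF/(1+0.069)^t    t·PV
  1       105.00        98.2226        98.2226
  2       105.00        91.8827       183.7655
  3     1,105.00       904.5429     2,713.6287
  Σ                  1,094.6483     2,995.6168
P = 1,094.6483; Macaulay duration = 2,995.6168 / 1,094.6483 = 2.73660 years.
Modified duration = D_Mac / (1 + y) = 2.73660 / 1.069 = 2.55996 years.

2.56 years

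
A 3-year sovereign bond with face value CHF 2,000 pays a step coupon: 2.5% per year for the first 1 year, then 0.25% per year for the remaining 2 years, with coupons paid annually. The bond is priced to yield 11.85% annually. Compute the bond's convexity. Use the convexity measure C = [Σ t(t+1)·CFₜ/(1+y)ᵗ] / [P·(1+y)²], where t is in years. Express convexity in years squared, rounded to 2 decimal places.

9.34

With y = 0.1185:
  t   CF        PV=CF/(1+0.1185)^t    t·PV        t(t+1)·PV
  1        50.00        44.7027        44.7027          89.4055
  2         5.00         3.9967         7.9933          23.9800
  3     2,005.00     1,432.8688     4,298.6063      17,194.4250
  Σ                  1,481.5681     4,351.3023      17,307.8105
P = 1,481.5681.
Convexity = Σ t(t+1)·PV / [P·(1+y)²] = 17,307.8105 / (1,481.5681 × 1.251042) = 9.33789.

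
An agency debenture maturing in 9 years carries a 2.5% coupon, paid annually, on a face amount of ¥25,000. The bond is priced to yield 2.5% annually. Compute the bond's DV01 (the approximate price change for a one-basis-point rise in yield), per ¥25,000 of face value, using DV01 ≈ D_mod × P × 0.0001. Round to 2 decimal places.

Periodic yield y = 0.025.
  t   CF        PV=CF/(1+0.025)^t    t·PV
  1       625.00       609.7561       609.7561
  2       625.00       594.8840     1,189.7680
  3       625.00       580.3746     1,741.1239
  4       625.00       566.2192     2,264.8766
  5       625.00       552.4089     2,762.0446
  6       625.00       538.9355     3,233.6132
  7       625.00       525.7908     3,680.5354
  8       625.00       512.9666     4,103.7329
  9    25,625.00    20,518.6643   184,667.9784
  Σ                 25,000.0000   204,253.4292
P = 25,000.0000; D_Mac = 8.17014 yrs; D_mod = 7.97087 yrs.
DV01 ≈ 7.97087 × 25,000.0000 × 0.0001 = 19.927164.

¥19.93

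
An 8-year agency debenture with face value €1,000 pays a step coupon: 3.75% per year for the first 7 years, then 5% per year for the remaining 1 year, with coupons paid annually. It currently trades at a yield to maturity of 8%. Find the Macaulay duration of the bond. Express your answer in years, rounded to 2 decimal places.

6.90 years

Periodic yield y = 0.08. Discount each cash flow and weight by its year:
  t   CF        PV=CF/(1+0.08)^t    t·PV
  1        37.50        34.7222        34.7222
  2        37.50        32.1502        64.3004
  3        37.50        29.7687        89.3061
  4        37.50        27.5636       110.2545
  5        37.50        25.5219       127.6093
  6        37.50        23.6314       141.7882
  7        37.50        21.8809       153.1662
  8     1,050.00       567.2823     4,538.2586
  Σ                    762.5212     5,259.4056
Price P = Σ PV = 762.5212.
Macaulay duration = Σ(t·PV) / P = 5,259.4056 / 762.5212 = 6.89739 years.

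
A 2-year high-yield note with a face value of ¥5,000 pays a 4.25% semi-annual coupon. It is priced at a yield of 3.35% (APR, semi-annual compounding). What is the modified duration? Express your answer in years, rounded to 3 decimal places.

Periodic yield y = 0.01675. First find Macaulay duration:
  t   CF        PV=CF/(1+0.01675)^t    t·PV
  1       106.25       104.4996       104.4996
  2       106.25       102.7781       205.5562
  3       106.25       101.0849       303.2548
  4     5,106.25     4,777.9912    19,111.9650
  Σ                  5,086.3539    19,725.2756
P = 5,086.3539; Macaulay duration = 19,725.2756 / 5,086.3539 = 3.87808 half-year periods = 1.93904 years.
Modified duration = D_Mac / (1 + y) = 1.93904 / 1.01675 = 1.90710 years.

1.907 years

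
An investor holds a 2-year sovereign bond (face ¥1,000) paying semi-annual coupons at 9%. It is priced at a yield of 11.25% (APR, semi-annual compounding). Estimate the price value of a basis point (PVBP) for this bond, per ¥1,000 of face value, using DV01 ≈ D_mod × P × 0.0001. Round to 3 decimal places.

Periodic yield y = 0.05625.
  t   CF        PV=CF/(1+0.05625)^t    t·PV
  1        45.00        42.6036        42.6036
  2        45.00        40.3347        80.6694
  3        45.00        38.1867       114.5602
  4     1,045.00       839.5555     3,358.2219
  Σ                    960.6805     3,596.0551
P = 960.6805; D_Mac = 3.74324 half-year periods = 1.87162 yrs; D_mod = 1.77195 yrs.
DV01 ≈ 1.77195 × 960.6805 × 0.0001 = 0.170227.

¥0.170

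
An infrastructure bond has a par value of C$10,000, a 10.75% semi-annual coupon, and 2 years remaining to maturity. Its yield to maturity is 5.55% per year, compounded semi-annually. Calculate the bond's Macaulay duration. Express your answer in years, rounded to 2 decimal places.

Periodic yield y = 0.02775. Discount each cash flow and weight by its period:
  t   CF        PV=CF/(1+0.02775)^t    t·PV
  1       537.50       522.9871       522.9871
  2       537.50       508.8661     1,017.7321
  3       537.50       495.1263     1,485.3790
  4    10,537.50     9,444.6887    37,778.7546
  Σ                 10,971.6682    40,804.8528
Price P = Σ PV = 10,971.6682.
Macaulay duration = Σ(t·PV) / P = 40,804.8528 / 10,971.6682 = 3.71911 half-year periods.
In years: 3.71911 / 2 = 1.85956 years.

1.86 years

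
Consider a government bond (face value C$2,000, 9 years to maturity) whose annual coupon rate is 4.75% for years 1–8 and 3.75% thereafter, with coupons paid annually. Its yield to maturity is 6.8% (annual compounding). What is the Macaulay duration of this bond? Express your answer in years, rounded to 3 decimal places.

7.390 years

Periodic yield y = 0.068. Discount each cash flow and weight by its year:
  t   CF        PV=CF/(1+0.068)^t    t·PV
  1        95.00        88.9513        88.9513
  2        95.00        83.2877       166.5755
  3        95.00        77.9848       233.9543
  4        95.00        73.0195       292.0778
  5        95.00        68.3703       341.8514
  6        95.00        64.0171       384.1027
  7        95.00        59.9411       419.5878
  8        95.00        56.1246       448.9971
  9     2,075.00     1,147.8280    10,330.4523
  Σ                  1,719.5245    12,706.5503
Price P = Σ PV = 1,719.5245.
Macaulay duration = Σ(t·PV) / P = 12,706.5503 / 1,719.5245 = 7.38957 years.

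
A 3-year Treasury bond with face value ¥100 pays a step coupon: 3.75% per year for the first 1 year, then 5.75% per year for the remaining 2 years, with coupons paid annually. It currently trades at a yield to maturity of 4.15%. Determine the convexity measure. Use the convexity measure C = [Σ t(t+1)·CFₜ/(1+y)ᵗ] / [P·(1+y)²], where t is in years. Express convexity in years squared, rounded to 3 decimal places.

With y = 0.0415:
  t   CF        PV=CF/(1+0.0415)^t    t·PV        t(t+1)·PV
  1         3.75         3.6006         3.6006           7.2012
  2         5.75         5.3009        10.6018          31.8054
  3       105.75        93.6058       280.8173       1,123.2691
  Σ                    102.5072       295.0196       1,162.2756
P = 102.5072.
Convexity = Σ t(t+1)·PV / [P·(1+y)²] = 1,162.2756 / (102.5072 × 1.084722) = 10.45288.

10.453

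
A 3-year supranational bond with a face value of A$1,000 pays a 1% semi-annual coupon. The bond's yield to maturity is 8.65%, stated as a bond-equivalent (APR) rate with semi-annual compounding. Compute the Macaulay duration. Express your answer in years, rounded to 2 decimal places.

Periodic yield y = 0.04325. Discount each cash flow and weight by its period:
  t   CF        PV=CF/(1+0.04325)^t    t·PV
  1         5.00         4.7927         4.7927
  2         5.00         4.5940         9.1880
  3         5.00         4.4036        13.2107
  4         5.00         4.2210        16.8840
  5         5.00         4.0460        20.2301
  6     1,005.00       779.5351     4,677.2109
  Σ                    801.5925     4,741.5165
Price P = Σ PV = 801.5925.
Macaulay duration = Σ(t·PV) / P = 4,741.5165 / 801.5925 = 5.91512 half-year periods.
In years: 5.91512 / 2 = 2.95756 years.

2.96 years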